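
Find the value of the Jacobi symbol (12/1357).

1

Pull out 2^2: since 1357 ≡ 5 (mod 8), (2/1357) = -1, so (2/1357)^2 = +1.
Reciprocity: 3 ≡ 3 and 1357 ≡ 1 (mod 4), so (3/1357) = +(1357/3).
Reduce top mod 3: now compute (1/3).
Reached (1/3) = 1. Collecting the sign flips along the way, the symbol is +1.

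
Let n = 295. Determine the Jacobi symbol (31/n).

Reciprocity: 31 ≡ 3 and 295 ≡ 3 (mod 4), so (31/295) = −(295/31).
Reduce top mod 31: now compute (16/31).
Pull out 2^4: since 31 ≡ 7 (mod 8), (2/31) = +1, so (2/31)^4 = +1.
Reached (1/31) = 1. Collecting the sign flips along the way, the symbol is -1.

-1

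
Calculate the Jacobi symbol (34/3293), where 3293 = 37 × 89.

1

Pull out 2: since 3293 ≡ 5 (mod 8), (2/3293) = -1.
Reciprocity: 17 ≡ 1 and 3293 ≡ 1 (mod 4), so (17/3293) = +(3293/17).
Reduce top mod 17: now compute (12/17).
Pull out 2^2: since 17 ≡ 1 (mod 8), (2/17) = +1, so (2/17)^2 = +1.
Reciprocity: 3 ≡ 3 and 17 ≡ 1 (mod 4), so (3/17) = +(17/3).
Reduce top mod 3: now compute (2/3).
Pull out 2: since 3 ≡ 3 (mod 8), (2/3) = -1.
Reached (1/3) = 1. Collecting the sign flips along the way, the symbol is +1.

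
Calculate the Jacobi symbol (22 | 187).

Pull out 2: since 187 ≡ 3 (mod 8), (2/187) = -1.
Reciprocity: 11 ≡ 3 and 187 ≡ 3 (mod 4), so (11/187) = −(187/11).
Reduce top mod 11: now compute (0/11).
Top reduces to 0: gcd > 1, so the symbol is 0.

0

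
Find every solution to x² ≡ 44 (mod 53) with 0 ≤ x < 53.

16, 37

53 ≡ 1 (mod 4), so we find a root by search.
Trying successive values, 16² = 256 ≡ 44 (mod 53). The other root is 53 − 16 = 37.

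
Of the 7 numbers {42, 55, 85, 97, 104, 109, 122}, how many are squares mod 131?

(42/131) = -1 → non-residue.
(55/131) = +1 → QR.
(85/131) = -1 → non-residue.
(97/131) = -1 → non-residue.
(104/131) = -1 → non-residue.
(109/131) = +1 → QR.
(122/131) = -1 → non-residue.
Total quadratic residues among the 7: 2.

2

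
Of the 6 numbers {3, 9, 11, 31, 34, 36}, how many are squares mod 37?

5

(3/37) = +1 → QR.
(9/37) = +1 → QR.
(11/37) = +1 → QR.
(31/37) = -1 → non-residue.
(34/37) = +1 → QR.
(36/37) = +1 → QR.
Total quadratic residues among the 6: 5.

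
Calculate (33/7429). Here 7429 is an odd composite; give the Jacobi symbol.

Reciprocity: 33 ≡ 1 and 7429 ≡ 1 (mod 4), so (33/7429) = +(7429/33).
Reduce top mod 33: now compute (4/33).
Pull out 2^2: since 33 ≡ 1 (mod 8), (2/33) = +1, so (2/33)^2 = +1.
Reached (1/33) = 1. Collecting the sign flips along the way, the symbol is +1.

1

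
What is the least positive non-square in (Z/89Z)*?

(2/89) = +1, so 2 is a residue.
(3/89) = −1, so 3 is the smallest positive non-residue mod 89.

3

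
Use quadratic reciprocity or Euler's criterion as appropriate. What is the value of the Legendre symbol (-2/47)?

Euler's criterion: (-2/47) ≡ 45^23 (mod 47).
45^2 ≡ 4 (mod 47)
45^4 ≡ 16 (mod 47)
45^8 ≡ 21 (mod 47)
45^16 ≡ 18 (mod 47)
45^23 = 45^(16+4+2+1) ≡ 46 (mod 47).
Result is 46 ≡ −1, so (-2/47) = −1.

-1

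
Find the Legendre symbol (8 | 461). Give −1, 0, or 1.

-1

Euler's criterion: (8/461) ≡ 8^230 (mod 461).
8^2 ≡ 64 (mod 461)
8^4 ≡ 408 (mod 461)
8^8 ≡ 43 (mod 461)
8^16 ≡ 5 (mod 461)
8^32 ≡ 25 (mod 461)
8^64 ≡ 164 (mod 461)
8^128 ≡ 158 (mod 461)
8^230 = 8^(128+64+32+4+2) ≡ 460 (mod 461).
Result is 460 ≡ −1, so (8/461) = −1.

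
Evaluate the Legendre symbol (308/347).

-1

Pull out 2^2: since 347 ≡ 3 (mod 8), (2/347) = -1, so (2/347)^2 = +1.
Reciprocity: 77 ≡ 1 and 347 ≡ 3 (mod 4), so (77/347) = +(347/77).
Reduce top mod 77: now compute (39/77).
Reciprocity: 39 ≡ 3 and 77 ≡ 1 (mod 4), so (39/77) = +(77/39).
Reduce top mod 39: now compute (38/39).
Pull out 2: since 39 ≡ 7 (mod 8), (2/39) = +1.
Reciprocity: 19 ≡ 3 and 39 ≡ 3 (mod 4), so (19/39) = −(39/19).
Reduce top mod 19: now compute (1/19).
Reached (1/19) = 1. Collecting the sign flips along the way, the symbol is -1.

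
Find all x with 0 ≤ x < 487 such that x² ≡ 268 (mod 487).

Since 487 ≡ 3 (mod 4), a square root of 268 is 268^((487+1)/4) = 268^122 mod 487.
Repeated squaring: 268^2≡235, 268^4≡194, 268^8≡137, 268^16≡263, 268^32≡15, 268^64≡225 (mod 487).
268^122 = 268^(64+32+16+8+2) ≡ 412 (mod 487).
Check: 412² = 169744 ≡ 268 (mod 487). The two roots are 75 and 412.

75, 412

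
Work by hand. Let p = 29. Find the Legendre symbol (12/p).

Pull out 2^2: since 29 ≡ 5 (mod 8), (2/29) = -1, so (2/29)^2 = +1.
Reciprocity: 3 ≡ 3 and 29 ≡ 1 (mod 4), so (3/29) = +(29/3).
Reduce top mod 3: now compute (2/3).
Pull out 2: since 3 ≡ 3 (mod 8), (2/3) = -1.
Reached (1/3) = 1. Collecting the sign flips along the way, the symbol is -1.

-1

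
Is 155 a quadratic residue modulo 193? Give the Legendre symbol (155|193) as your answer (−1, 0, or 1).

Euler's criterion: (155/193) ≡ 155^96 (mod 193).
155^2 ≡ 93 (mod 193)
155^4 ≡ 157 (mod 193)
155^8 ≡ 138 (mod 193)
155^16 ≡ 130 (mod 193)
155^32 ≡ 109 (mod 193)
155^64 ≡ 108 (mod 193)
155^96 = 155^(64+32) ≡ 192 (mod 193).
Result is 192 ≡ −1, so (155/193) = −1.

-1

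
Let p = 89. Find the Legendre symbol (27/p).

-1

Reciprocity: 27 ≡ 3 and 89 ≡ 1 (mod 4), so (27/89) = +(89/27).
Reduce top mod 27: now compute (8/27).
Pull out 2^3: since 27 ≡ 3 (mod 8), (2/27) = -1, so (2/27)^3 = -1.
Reached (1/27) = 1. Collecting the sign flips along the way, the symbol is -1.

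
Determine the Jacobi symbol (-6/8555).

1

First reduce: -6 ≡ 8549 (mod 8555).
Reciprocity: 8549 ≡ 1 and 8555 ≡ 3 (mod 4), so (8549/8555) = +(8555/8549).
Reduce top mod 8549: now compute (6/8549).
Pull out 2: since 8549 ≡ 5 (mod 8), (2/8549) = -1.
Reciprocity: 3 ≡ 3 and 8549 ≡ 1 (mod 4), so (3/8549) = +(8549/3).
Reduce top mod 3: now compute (2/3).
Pull out 2: since 3 ≡ 3 (mod 8), (2/3) = -1.
Reached (1/3) = 1. Collecting the sign flips along the way, the symbol is +1.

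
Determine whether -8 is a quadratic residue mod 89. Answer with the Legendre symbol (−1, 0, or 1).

1

Euler's criterion: (-8/89) ≡ 81^44 (mod 89).
81^2 ≡ 64 (mod 89)
81^4 ≡ 2 (mod 89)
81^8 ≡ 4 (mod 89)
81^16 ≡ 16 (mod 89)
81^32 ≡ 78 (mod 89)
81^44 = 81^(32+8+4) ≡ 1 (mod 89).
Result is 1, so (-8/89) = 1.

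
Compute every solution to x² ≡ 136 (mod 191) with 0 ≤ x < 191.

30, 161

Since 191 ≡ 3 (mod 4), a square root of 136 is 136^((191+1)/4) = 136^48 mod 191.
Repeated squaring: 136^2≡160, 136^4≡6, 136^8≡36, 136^16≡150, 136^32≡153 (mod 191).
136^48 = 136^(32+16) ≡ 30 (mod 191).
Check: 30² = 900 ≡ 136 (mod 191). The two roots are 30 and 161.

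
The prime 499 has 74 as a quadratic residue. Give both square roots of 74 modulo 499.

81, 418

Since 499 ≡ 3 (mod 4), a square root of 74 is 74^((499+1)/4) = 74^125 mod 499.
Repeated squaring: 74^2≡486, 74^4≡169, 74^8≡118, 74^16≡451, 74^32≡308, 74^64≡54 (mod 499).
74^125 = 74^(64+32+16+8+4+1) ≡ 81 (mod 499).
Check: 81² = 6561 ≡ 74 (mod 499). The two roots are 81 and 418.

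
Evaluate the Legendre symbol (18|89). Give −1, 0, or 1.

1

Euler's criterion: (18/89) ≡ 18^44 (mod 89).
18^2 ≡ 57 (mod 89)
18^4 ≡ 45 (mod 89)
18^8 ≡ 67 (mod 89)
18^16 ≡ 39 (mod 89)
18^32 ≡ 8 (mod 89)
18^44 = 18^(32+8+4) ≡ 1 (mod 89).
Result is 1, so (18/89) = 1.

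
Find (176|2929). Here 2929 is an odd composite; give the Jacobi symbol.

1

Pull out 2^4: since 2929 ≡ 1 (mod 8), (2/2929) = +1, so (2/2929)^4 = +1.
Reciprocity: 11 ≡ 3 and 2929 ≡ 1 (mod 4), so (11/2929) = +(2929/11).
Reduce top mod 11: now compute (3/11).
Reciprocity: 3 ≡ 3 and 11 ≡ 3 (mod 4), so (3/11) = −(11/3).
Reduce top mod 3: now compute (2/3).
Pull out 2: since 3 ≡ 3 (mod 8), (2/3) = -1.
Reached (1/3) = 1. Collecting the sign flips along the way, the symbol is +1.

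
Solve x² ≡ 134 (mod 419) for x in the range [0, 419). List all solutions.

103, 316

Since 419 ≡ 3 (mod 4), a square root of 134 is 134^((419+1)/4) = 134^105 mod 419.
Repeated squaring: 134^2≡358, 134^4≡369, 134^8≡405, 134^16≡196, 134^32≡287, 134^64≡245 (mod 419).
134^105 = 134^(64+32+8+1) ≡ 316 (mod 419).
Check: 316² = 99856 ≡ 134 (mod 419). The two roots are 103 and 316.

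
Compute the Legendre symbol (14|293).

Pull out 2: since 293 ≡ 5 (mod 8), (2/293) = -1.
Reciprocity: 7 ≡ 3 and 293 ≡ 1 (mod 4), so (7/293) = +(293/7).
Reduce top mod 7: now compute (6/7).
Pull out 2: since 7 ≡ 7 (mod 8), (2/7) = +1.
Reciprocity: 3 ≡ 3 and 7 ≡ 3 (mod 4), so (3/7) = −(7/3).
Reduce top mod 3: now compute (1/3).
Reached (1/3) = 1. Collecting the sign flips along the way, the symbol is +1.

1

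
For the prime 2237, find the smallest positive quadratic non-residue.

2

(2/2237) = −1, so 2 is the smallest positive non-residue mod 2237.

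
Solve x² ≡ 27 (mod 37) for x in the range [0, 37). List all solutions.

37 ≡ 1 (mod 4), so we find a root by search.
Trying successive values, 8² = 64 ≡ 27 (mod 37). The other root is 37 − 8 = 29.

8, 29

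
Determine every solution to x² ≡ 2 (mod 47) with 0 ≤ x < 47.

7, 40

Since 47 ≡ 3 (mod 4), a square root of 2 is 2^((47+1)/4) = 2^12 mod 47.
Repeated squaring: 2^2≡4, 2^4≡16, 2^8≡21 (mod 47).
2^12 = 2^(8+4) ≡ 7 (mod 47).
Check: 7² = 49 ≡ 2 (mod 47). The two roots are 7 and 40.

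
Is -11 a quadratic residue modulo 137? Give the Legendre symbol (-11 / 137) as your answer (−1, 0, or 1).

1

First reduce: -11 ≡ 126 (mod 137).
Pull out 2: since 137 ≡ 1 (mod 8), (2/137) = +1.
Reciprocity: 63 ≡ 3 and 137 ≡ 1 (mod 4), so (63/137) = +(137/63).
Reduce top mod 63: now compute (11/63).
Reciprocity: 11 ≡ 3 and 63 ≡ 3 (mod 4), so (11/63) = −(63/11).
Reduce top mod 11: now compute (8/11).
Pull out 2^3: since 11 ≡ 3 (mod 8), (2/11) = -1, so (2/11)^3 = -1.
Reached (1/11) = 1. Collecting the sign flips along the way, the symbol is +1.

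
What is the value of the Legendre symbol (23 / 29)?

1

Euler's criterion: (23/29) ≡ 23^14 (mod 29).
23^2 ≡ 7 (mod 29)
23^4 ≡ 20 (mod 29)
23^8 ≡ 23 (mod 29)
23^14 = 23^(8+4+2) ≡ 1 (mod 29).
Result is 1, so (23/29) = 1.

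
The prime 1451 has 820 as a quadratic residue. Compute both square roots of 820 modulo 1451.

458, 993

Since 1451 ≡ 3 (mod 4), a square root of 820 is 820^((1451+1)/4) = 820^363 mod 1451.
Repeated squaring: 820^2≡587, 820^4≡682, 820^8≡804, 820^16≡721, 820^32≡383, 820^64≡138, 820^128≡181, 820^256≡839 (mod 1451).
820^363 = 820^(256+64+32+8+2+1) ≡ 458 (mod 1451).
Check: 458² = 209764 ≡ 820 (mod 1451). The two roots are 458 and 993.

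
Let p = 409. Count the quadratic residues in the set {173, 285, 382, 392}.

2

(173/409) = -1 → non-residue.
(285/409) = -1 → non-residue.
(382/409) = +1 → QR.
(392/409) = +1 → QR.
Total quadratic residues among the 4: 2.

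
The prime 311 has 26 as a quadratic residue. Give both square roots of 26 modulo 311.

Since 311 ≡ 3 (mod 4), a square root of 26 is 26^((311+1)/4) = 26^78 mod 311.
Repeated squaring: 26^2≡54, 26^4≡117, 26^8≡5, 26^16≡25, 26^32≡3, 26^64≡9 (mod 311).
26^78 = 26^(64+8+4+2) ≡ 56 (mod 311).
Check: 56² = 3136 ≡ 26 (mod 311). The two roots are 56 and 255.

56, 255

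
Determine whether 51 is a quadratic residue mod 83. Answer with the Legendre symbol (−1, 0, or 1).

1

Reciprocity: 51 ≡ 3 and 83 ≡ 3 (mod 4), so (51/83) = −(83/51).
Reduce top mod 51: now compute (32/51).
Pull out 2^5: since 51 ≡ 3 (mod 8), (2/51) = -1, so (2/51)^5 = -1.
Reached (1/51) = 1. Collecting the sign flips along the way, the symbol is +1.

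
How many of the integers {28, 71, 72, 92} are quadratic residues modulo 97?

1

(28/97) = -1 → non-residue.
(71/97) = -1 → non-residue.
(72/97) = +1 → QR.
(92/97) = -1 → non-residue.
Total quadratic residues among the 4: 1.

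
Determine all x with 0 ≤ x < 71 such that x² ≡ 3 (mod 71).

28, 43

Since 71 ≡ 3 (mod 4), a square root of 3 is 3^((71+1)/4) = 3^18 mod 71.
Repeated squaring: 3^2≡9, 3^4≡10, 3^8≡29, 3^16≡60 (mod 71).
3^18 = 3^(16+2) ≡ 43 (mod 71).
Check: 43² = 1849 ≡ 3 (mod 71). The two roots are 28 and 43.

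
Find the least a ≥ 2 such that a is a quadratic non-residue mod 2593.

5

(2/2593) = +1, so 2 is a residue.
(3/2593) = +1, so 3 is a residue.
(4/2593) = +1, so 4 is a residue.
(5/2593) = −1, so 5 is the smallest positive non-residue mod 2593.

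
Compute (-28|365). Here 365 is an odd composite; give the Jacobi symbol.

First reduce: -28 ≡ 337 (mod 365).
Reciprocity: 337 ≡ 1 and 365 ≡ 1 (mod 4), so (337/365) = +(365/337).
Reduce top mod 337: now compute (28/337).
Pull out 2^2: since 337 ≡ 1 (mod 8), (2/337) = +1, so (2/337)^2 = +1.
Reciprocity: 7 ≡ 3 and 337 ≡ 1 (mod 4), so (7/337) = +(337/7).
Reduce top mod 7: now compute (1/7).
Reached (1/7) = 1. Collecting the sign flips along the way, the symbol is +1.

1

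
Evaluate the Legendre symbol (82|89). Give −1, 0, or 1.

-1

Pull out 2: since 89 ≡ 1 (mod 8), (2/89) = +1.
Reciprocity: 41 ≡ 1 and 89 ≡ 1 (mod 4), so (41/89) = +(89/41).
Reduce top mod 41: now compute (7/41).
Reciprocity: 7 ≡ 3 and 41 ≡ 1 (mod 4), so (7/41) = +(41/7).
Reduce top mod 7: now compute (6/7).
Pull out 2: since 7 ≡ 7 (mod 8), (2/7) = +1.
Reciprocity: 3 ≡ 3 and 7 ≡ 3 (mod 4), so (3/7) = −(7/3).
Reduce top mod 3: now compute (1/3).
Reached (1/3) = 1. Collecting the sign flips along the way, the symbol is -1.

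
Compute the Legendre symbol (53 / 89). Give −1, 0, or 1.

Euler's criterion: (53/89) ≡ 53^44 (mod 89).
53^2 ≡ 50 (mod 89)
53^4 ≡ 8 (mod 89)
53^8 ≡ 64 (mod 89)
53^16 ≡ 2 (mod 89)
53^32 ≡ 4 (mod 89)
53^44 = 53^(32+8+4) ≡ 1 (mod 89).
Result is 1, so (53/89) = 1.

1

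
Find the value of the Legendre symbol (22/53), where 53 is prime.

Pull out 2: since 53 ≡ 5 (mod 8), (2/53) = -1.
Reciprocity: 11 ≡ 3 and 53 ≡ 1 (mod 4), so (11/53) = +(53/11).
Reduce top mod 11: now compute (9/11).
Reciprocity: 9 ≡ 1 and 11 ≡ 3 (mod 4), so (9/11) = +(11/9).
Reduce top mod 9: now compute (2/9).
Pull out 2: since 9 ≡ 1 (mod 8), (2/9) = +1.
Reached (1/9) = 1. Collecting the sign flips along the way, the symbol is -1.

-1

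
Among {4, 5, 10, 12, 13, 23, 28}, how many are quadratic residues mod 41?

4

(4/41) = +1 → QR.
(5/41) = +1 → QR.
(10/41) = +1 → QR.
(12/41) = -1 → non-residue.
(13/41) = -1 → non-residue.
(23/41) = +1 → QR.
(28/41) = -1 → non-residue.
Total quadratic residues among the 7: 4.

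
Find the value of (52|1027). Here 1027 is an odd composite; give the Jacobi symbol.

0

Pull out 2^2: since 1027 ≡ 3 (mod 8), (2/1027) = -1, so (2/1027)^2 = +1.
Reciprocity: 13 ≡ 1 and 1027 ≡ 3 (mod 4), so (13/1027) = +(1027/13).
Reduce top mod 13: now compute (0/13).
Top reduces to 0: gcd > 1, so the symbol is 0.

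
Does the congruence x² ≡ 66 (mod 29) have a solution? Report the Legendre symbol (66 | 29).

-1

Euler's criterion: (66/29) ≡ 8^14 (mod 29).
8^2 ≡ 6 (mod 29)
8^4 ≡ 7 (mod 29)
8^8 ≡ 20 (mod 29)
8^14 = 8^(8+4+2) ≡ 28 (mod 29).
Result is 28 ≡ −1, so (66/29) = −1.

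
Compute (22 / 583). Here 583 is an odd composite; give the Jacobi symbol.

Pull out 2: since 583 ≡ 7 (mod 8), (2/583) = +1.
Reciprocity: 11 ≡ 3 and 583 ≡ 3 (mod 4), so (11/583) = −(583/11).
Reduce top mod 11: now compute (0/11).
Top reduces to 0: gcd > 1, so the symbol is 0.

0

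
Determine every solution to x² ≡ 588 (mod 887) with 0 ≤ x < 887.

57, 830

Since 887 ≡ 3 (mod 4), a square root of 588 is 588^((887+1)/4) = 588^222 mod 887.
Repeated squaring: 588^2≡701, 588^4≡3, 588^8≡9, 588^16≡81, 588^32≡352, 588^64≡611, 588^128≡781 (mod 887).
588^222 = 588^(128+64+16+8+4+2) ≡ 57 (mod 887).
Check: 57² = 3249 ≡ 588 (mod 887). The two roots are 57 and 830.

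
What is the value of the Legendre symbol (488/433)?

-1

First reduce: 488 ≡ 55 (mod 433).
Reciprocity: 55 ≡ 3 and 433 ≡ 1 (mod 4), so (55/433) = +(433/55).
Reduce top mod 55: now compute (48/55).
Pull out 2^4: since 55 ≡ 7 (mod 8), (2/55) = +1, so (2/55)^4 = +1.
Reciprocity: 3 ≡ 3 and 55 ≡ 3 (mod 4), so (3/55) = −(55/3).
Reduce top mod 3: now compute (1/3).
Reached (1/3) = 1. Collecting the sign flips along the way, the symbol is -1.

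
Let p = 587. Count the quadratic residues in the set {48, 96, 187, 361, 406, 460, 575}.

(48/587) = +1 → QR.
(96/587) = -1 → non-residue.
(187/587) = -1 → non-residue.
(361/587) = +1 → QR.
(406/587) = -1 → non-residue.
(460/587) = +1 → QR.
(575/587) = -1 → non-residue.
Total quadratic residues among the 7: 3.

3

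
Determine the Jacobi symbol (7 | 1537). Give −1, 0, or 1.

Reciprocity: 7 ≡ 3 and 1537 ≡ 1 (mod 4), so (7/1537) = +(1537/7).
Reduce top mod 7: now compute (4/7).
Pull out 2^2: since 7 ≡ 7 (mod 8), (2/7) = +1, so (2/7)^2 = +1.
Reached (1/7) = 1. Collecting the sign flips along the way, the symbol is +1.

1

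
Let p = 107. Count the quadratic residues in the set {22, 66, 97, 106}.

(22/107) = -1 → non-residue.
(66/107) = -1 → non-residue.
(97/107) = -1 → non-residue.
(106/107) = -1 → non-residue.
Total quadratic residues among the 4: 0.

0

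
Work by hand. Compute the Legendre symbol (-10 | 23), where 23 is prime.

1

Euler's criterion: (-10/23) ≡ 13^11 (mod 23).
13^2 ≡ 8 (mod 23)
13^4 ≡ 18 (mod 23)
13^8 ≡ 2 (mod 23)
13^11 = 13^(8+2+1) ≡ 1 (mod 23).
Result is 1, so (-10/23) = 1.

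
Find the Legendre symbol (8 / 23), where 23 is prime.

Pull out 2^3: since 23 ≡ 7 (mod 8), (2/23) = +1, so (2/23)^3 = +1.
Reached (1/23) = 1. Collecting the sign flips along the way, the symbol is +1.

1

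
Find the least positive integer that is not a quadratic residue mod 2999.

17

(2/2999) = +1, so 2 is a residue.
(3/2999) = +1, so 3 is a residue.
(4/2999) = +1, so 4 is a residue.
(5/2999) = +1, so 5 is a residue.
(6/2999) = +1, so 6 is a residue.
(7/2999) = +1, so 7 is a residue.
(8/2999) = +1, so 8 is a residue.
(9/2999) = +1, so 9 is a residue.
(10/2999) = +1, so 10 is a residue.
(11/2999) = +1, so 11 is a residue.
(12/2999) = +1, so 12 is a residue.
(13/2999) = +1, so 13 is a residue.
(14/2999) = +1, so 14 is a residue.
(15/2999) = +1, so 15 is a residue.
(16/2999) = +1, so 16 is a residue.
(17/2999) = −1, so 17 is the smallest positive non-residue mod 2999.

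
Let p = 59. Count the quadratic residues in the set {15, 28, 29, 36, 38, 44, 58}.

(15/59) = +1 → QR.
(28/59) = +1 → QR.
(29/59) = +1 → QR.
(36/59) = +1 → QR.
(38/59) = -1 → non-residue.
(44/59) = -1 → non-residue.
(58/59) = -1 → non-residue.
Total quadratic residues among the 7: 4.

4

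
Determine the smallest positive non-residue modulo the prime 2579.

2

(2/2579) = −1, so 2 is the smallest positive non-residue mod 2579.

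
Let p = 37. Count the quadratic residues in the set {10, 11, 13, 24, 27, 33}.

4

(10/37) = +1 → QR.
(11/37) = +1 → QR.
(13/37) = -1 → non-residue.
(24/37) = -1 → non-residue.
(27/37) = +1 → QR.
(33/37) = +1 → QR.
Total quadratic residues among the 6: 4.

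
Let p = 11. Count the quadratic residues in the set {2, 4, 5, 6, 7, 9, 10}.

3

(2/11) = -1 → non-residue.
(4/11) = +1 → QR.
(5/11) = +1 → QR.
(6/11) = -1 → non-residue.
(7/11) = -1 → non-residue.
(9/11) = +1 → QR.
(10/11) = -1 → non-residue.
Total quadratic residues among the 7: 3.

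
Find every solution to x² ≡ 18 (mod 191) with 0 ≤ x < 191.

20, 171

Since 191 ≡ 3 (mod 4), a square root of 18 is 18^((191+1)/4) = 18^48 mod 191.
Repeated squaring: 18^2≡133, 18^4≡117, 18^8≡128, 18^16≡149, 18^32≡45 (mod 191).
18^48 = 18^(32+16) ≡ 20 (mod 191).
Check: 20² = 400 ≡ 18 (mod 191). The two roots are 20 and 171.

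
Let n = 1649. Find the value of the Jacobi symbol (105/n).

-1

Reciprocity: 105 ≡ 1 and 1649 ≡ 1 (mod 4), so (105/1649) = +(1649/105).
Reduce top mod 105: now compute (74/105).
Pull out 2: since 105 ≡ 1 (mod 8), (2/105) = +1.
Reciprocity: 37 ≡ 1 and 105 ≡ 1 (mod 4), so (37/105) = +(105/37).
Reduce top mod 37: now compute (31/37).
Reciprocity: 31 ≡ 3 and 37 ≡ 1 (mod 4), so (31/37) = +(37/31).
Reduce top mod 31: now compute (6/31).
Pull out 2: since 31 ≡ 7 (mod 8), (2/31) = +1.
Reciprocity: 3 ≡ 3 and 31 ≡ 3 (mod 4), so (3/31) = −(31/3).
Reduce top mod 3: now compute (1/3).
Reached (1/3) = 1. Collecting the sign flips along the way, the symbol is -1.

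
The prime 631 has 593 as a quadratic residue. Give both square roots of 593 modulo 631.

Since 631 ≡ 3 (mod 4), a square root of 593 is 593^((631+1)/4) = 593^158 mod 631.
Repeated squaring: 593^2≡182, 593^4≡312, 593^8≡170, 593^16≡505, 593^32≡101, 593^64≡105, 593^128≡298 (mod 631).
593^158 = 593^(128+16+8+4+2) ≡ 415 (mod 631).
Check: 415² = 172225 ≡ 593 (mod 631). The two roots are 216 and 415.

216, 415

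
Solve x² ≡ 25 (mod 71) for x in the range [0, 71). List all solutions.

Since 71 ≡ 3 (mod 4), a square root of 25 is 25^((71+1)/4) = 25^18 mod 71.
Repeated squaring: 25^2≡57, 25^4≡54, 25^8≡5, 25^16≡25 (mod 71).
25^18 = 25^(16+2) ≡ 5 (mod 71).
Check: 5² = 25 ≡ 25 (mod 71). The two roots are 5 and 66.

5, 66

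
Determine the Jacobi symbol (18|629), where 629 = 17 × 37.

Pull out 2: since 629 ≡ 5 (mod 8), (2/629) = -1.
Reciprocity: 9 ≡ 1 and 629 ≡ 1 (mod 4), so (9/629) = +(629/9).
Reduce top mod 9: now compute (8/9).
Pull out 2^3: since 9 ≡ 1 (mod 8), (2/9) = +1, so (2/9)^3 = +1.
Reached (1/9) = 1. Collecting the sign flips along the way, the symbol is -1.

-1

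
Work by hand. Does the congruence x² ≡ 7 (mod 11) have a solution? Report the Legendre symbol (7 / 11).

Euler's criterion: (7/11) ≡ 7^5 (mod 11).
7^2 ≡ 5 (mod 11)
7^4 ≡ 3 (mod 11)
7^5 = 7^(4+1) ≡ 10 (mod 11).
Result is 10 ≡ −1, so (7/11) = −1.

-1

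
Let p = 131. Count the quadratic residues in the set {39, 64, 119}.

(39/131) = +1 → QR.
(64/131) = +1 → QR.
(119/131) = -1 → non-residue.
Total quadratic residues among the 3: 2.

2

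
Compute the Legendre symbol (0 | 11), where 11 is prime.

0

Top reduces to 0: gcd > 1, so the symbol is 0.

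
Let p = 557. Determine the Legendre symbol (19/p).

Reciprocity: 19 ≡ 3 and 557 ≡ 1 (mod 4), so (19/557) = +(557/19).
Reduce top mod 19: now compute (6/19).
Pull out 2: since 19 ≡ 3 (mod 8), (2/19) = -1.
Reciprocity: 3 ≡ 3 and 19 ≡ 3 (mod 4), so (3/19) = −(19/3).
Reduce top mod 3: now compute (1/3).
Reached (1/3) = 1. Collecting the sign flips along the way, the symbol is +1.

1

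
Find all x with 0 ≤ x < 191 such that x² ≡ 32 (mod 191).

37, 154

Since 191 ≡ 3 (mod 4), a square root of 32 is 32^((191+1)/4) = 32^48 mod 191.
Repeated squaring: 32^2≡69, 32^4≡177, 32^8≡5, 32^16≡25, 32^32≡52 (mod 191).
32^48 = 32^(32+16) ≡ 154 (mod 191).
Check: 154² = 23716 ≡ 32 (mod 191). The two roots are 37 and 154.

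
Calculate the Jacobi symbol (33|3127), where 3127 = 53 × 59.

Reciprocity: 33 ≡ 1 and 3127 ≡ 3 (mod 4), so (33/3127) = +(3127/33).
Reduce top mod 33: now compute (25/33).
Reciprocity: 25 ≡ 1 and 33 ≡ 1 (mod 4), so (25/33) = +(33/25).
Reduce top mod 25: now compute (8/25).
Pull out 2^3: since 25 ≡ 1 (mod 8), (2/25) = +1, so (2/25)^3 = +1.
Reached (1/25) = 1. Collecting the sign flips along the way, the symbol is +1.

1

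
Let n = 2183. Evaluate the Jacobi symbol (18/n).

Pull out 2: since 2183 ≡ 7 (mod 8), (2/2183) = +1.
Reciprocity: 9 ≡ 1 and 2183 ≡ 3 (mod 4), so (9/2183) = +(2183/9).
Reduce top mod 9: now compute (5/9).
Reciprocity: 5 ≡ 1 and 9 ≡ 1 (mod 4), so (5/9) = +(9/5).
Reduce top mod 5: now compute (4/5).
Pull out 2^2: since 5 ≡ 5 (mod 8), (2/5) = -1, so (2/5)^2 = +1.
Reached (1/5) = 1. Collecting the sign flips along the way, the symbol is +1.

1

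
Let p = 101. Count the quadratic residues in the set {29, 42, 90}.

(29/101) = -1 → non-residue.
(42/101) = -1 → non-residue.
(90/101) = -1 → non-residue.
Total quadratic residues among the 3: 0.

0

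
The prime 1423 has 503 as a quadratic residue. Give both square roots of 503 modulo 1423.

488, 935

Since 1423 ≡ 3 (mod 4), a square root of 503 is 503^((1423+1)/4) = 503^356 mod 1423.
Repeated squaring: 503^2≡1138, 503^4≡114, 503^8≡189, 503^16≡146, 503^32≡1394, 503^64≡841, 503^128≡50, 503^256≡1077 (mod 1423).
503^356 = 503^(256+64+32+4) ≡ 488 (mod 1423).
Check: 488² = 238144 ≡ 503 (mod 1423). The two roots are 488 and 935.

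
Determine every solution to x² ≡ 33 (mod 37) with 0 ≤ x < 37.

37 ≡ 1 (mod 4), so we find a root by search.
Trying successive values, 12² = 144 ≡ 33 (mod 37). The other root is 37 − 12 = 25.

12, 25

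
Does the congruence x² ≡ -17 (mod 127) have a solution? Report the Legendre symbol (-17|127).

First reduce: -17 ≡ 110 (mod 127).
Pull out 2: since 127 ≡ 7 (mod 8), (2/127) = +1.
Reciprocity: 55 ≡ 3 and 127 ≡ 3 (mod 4), so (55/127) = −(127/55).
Reduce top mod 55: now compute (17/55).
Reciprocity: 17 ≡ 1 and 55 ≡ 3 (mod 4), so (17/55) = +(55/17).
Reduce top mod 17: now compute (4/17).
Pull out 2^2: since 17 ≡ 1 (mod 8), (2/17) = +1, so (2/17)^2 = +1.
Reached (1/17) = 1. Collecting the sign flips along the way, the symbol is -1.

-1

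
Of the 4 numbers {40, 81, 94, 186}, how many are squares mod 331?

3

(40/331) = -1 → non-residue.
(81/331) = +1 → QR.
(94/331) = +1 → QR.
(186/331) = +1 → QR.
Total quadratic residues among the 4: 3.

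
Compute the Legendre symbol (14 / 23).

Pull out 2: since 23 ≡ 7 (mod 8), (2/23) = +1.
Reciprocity: 7 ≡ 3 and 23 ≡ 3 (mod 4), so (7/23) = −(23/7).
Reduce top mod 7: now compute (2/7).
Pull out 2: since 7 ≡ 7 (mod 8), (2/7) = +1.
Reached (1/7) = 1. Collecting the sign flips along the way, the symbol is -1.

-1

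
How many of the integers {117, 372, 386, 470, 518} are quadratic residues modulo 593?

(117/593) = -1 → non-residue.
(372/593) = -1 → non-residue.
(386/593) = +1 → QR.
(470/593) = +1 → QR.
(518/593) = -1 → non-residue.
Total quadratic residues among the 5: 2.

2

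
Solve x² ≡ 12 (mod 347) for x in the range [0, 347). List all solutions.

157, 190

Since 347 ≡ 3 (mod 4), a square root of 12 is 12^((347+1)/4) = 12^87 mod 347.
Repeated squaring: 12^2≡144, 12^4≡263, 12^8≡116, 12^16≡270, 12^32≡30, 12^64≡206 (mod 347).
12^87 = 12^(64+16+4+2+1) ≡ 157 (mod 347).
Check: 157² = 24649 ≡ 12 (mod 347). The two roots are 157 and 190.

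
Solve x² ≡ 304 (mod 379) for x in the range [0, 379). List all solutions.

136, 243

Since 379 ≡ 3 (mod 4), a square root of 304 is 304^((379+1)/4) = 304^95 mod 379.
Repeated squaring: 304^2≡319, 304^4≡189, 304^8≡95, 304^16≡308, 304^32≡114, 304^64≡110 (mod 379).
304^95 = 304^(64+16+8+4+2+1) ≡ 136 (mod 379).
Check: 136² = 18496 ≡ 304 (mod 379). The two roots are 136 and 243.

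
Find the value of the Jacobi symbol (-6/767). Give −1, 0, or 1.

First reduce: -6 ≡ 761 (mod 767).
Reciprocity: 761 ≡ 1 and 767 ≡ 3 (mod 4), so (761/767) = +(767/761).
Reduce top mod 761: now compute (6/761).
Pull out 2: since 761 ≡ 1 (mod 8), (2/761) = +1.
Reciprocity: 3 ≡ 3 and 761 ≡ 1 (mod 4), so (3/761) = +(761/3).
Reduce top mod 3: now compute (2/3).
Pull out 2: since 3 ≡ 3 (mod 8), (2/3) = -1.
Reached (1/3) = 1. Collecting the sign flips along the way, the symbol is -1.

-1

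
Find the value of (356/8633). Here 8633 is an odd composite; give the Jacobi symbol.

Pull out 2^2: since 8633 ≡ 1 (mod 8), (2/8633) = +1, so (2/8633)^2 = +1.
Reciprocity: 89 ≡ 1 and 8633 ≡ 1 (mod 4), so (89/8633) = +(8633/89).
Reduce top mod 89: now compute (0/89).
Top reduces to 0: gcd > 1, so the symbol is 0.

0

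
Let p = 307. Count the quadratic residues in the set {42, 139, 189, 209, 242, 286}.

(42/307) = +1 → QR.
(139/307) = -1 → non-residue.
(189/307) = -1 → non-residue.
(209/307) = +1 → QR.
(242/307) = -1 → non-residue.
(286/307) = +1 → QR.
Total quadratic residues among the 6: 3.

3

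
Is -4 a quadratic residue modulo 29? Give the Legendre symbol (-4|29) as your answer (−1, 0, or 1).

First reduce: -4 ≡ 25 (mod 29).
Reciprocity: 25 ≡ 1 and 29 ≡ 1 (mod 4), so (25/29) = +(29/25).
Reduce top mod 25: now compute (4/25).
Pull out 2^2: since 25 ≡ 1 (mod 8), (2/25) = +1, so (2/25)^2 = +1.
Reached (1/25) = 1. Collecting the sign flips along the way, the symbol is +1.

1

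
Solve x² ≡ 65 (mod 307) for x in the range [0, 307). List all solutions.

Since 307 ≡ 3 (mod 4), a square root of 65 is 65^((307+1)/4) = 65^77 mod 307.
Repeated squaring: 65^2≡234, 65^4≡110, 65^8≡127, 65^16≡165, 65^32≡209, 65^64≡87 (mod 307).
65^77 = 65^(64+8+4+1) ≡ 40 (mod 307).
Check: 40² = 1600 ≡ 65 (mod 307). The two roots are 40 and 267.

40, 267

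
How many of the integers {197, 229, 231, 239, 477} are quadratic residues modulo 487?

(197/487) = +1 → QR.
(229/487) = -1 → non-residue.
(231/487) = -1 → non-residue.
(239/487) = -1 → non-residue.
(477/487) = +1 → QR.
Total quadratic residues among the 5: 2.

2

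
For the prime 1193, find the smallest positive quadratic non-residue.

3

(2/1193) = +1, so 2 is a residue.
(3/1193) = −1, so 3 is the smallest positive non-residue mod 1193.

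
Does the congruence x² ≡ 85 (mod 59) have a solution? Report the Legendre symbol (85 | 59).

Euler's criterion: (85/59) ≡ 26^29 (mod 59).
26^2 ≡ 27 (mod 59)
26^4 ≡ 21 (mod 59)
26^8 ≡ 28 (mod 59)
26^16 ≡ 17 (mod 59)
26^29 = 26^(16+8+4+1) ≡ 1 (mod 59).
Result is 1, so (85/59) = 1.

1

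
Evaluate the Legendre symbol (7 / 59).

1

Euler's criterion: (7/59) ≡ 7^29 (mod 59).
7^2 ≡ 49 (mod 59)
7^4 ≡ 41 (mod 59)
7^8 ≡ 29 (mod 59)
7^16 ≡ 15 (mod 59)
7^29 = 7^(16+8+4+1) ≡ 1 (mod 59).
Result is 1, so (7/59) = 1.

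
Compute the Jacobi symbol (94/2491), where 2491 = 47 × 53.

Pull out 2: since 2491 ≡ 3 (mod 8), (2/2491) = -1.
Reciprocity: 47 ≡ 3 and 2491 ≡ 3 (mod 4), so (47/2491) = −(2491/47).
Reduce top mod 47: now compute (0/47).
Top reduces to 0: gcd > 1, so the symbol is 0.

0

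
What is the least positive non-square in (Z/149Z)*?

2

(2/149) = −1, so 2 is the smallest positive non-residue mod 149.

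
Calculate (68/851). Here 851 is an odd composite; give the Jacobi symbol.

Pull out 2^2: since 851 ≡ 3 (mod 8), (2/851) = -1, so (2/851)^2 = +1.
Reciprocity: 17 ≡ 1 and 851 ≡ 3 (mod 4), so (17/851) = +(851/17).
Reduce top mod 17: now compute (1/17).
Reached (1/17) = 1. Collecting the sign flips along the way, the symbol is +1.

1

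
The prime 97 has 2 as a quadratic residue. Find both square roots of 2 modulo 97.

97 ≡ 1 (mod 4), so we find a root by search.
Trying successive values, 14² = 196 ≡ 2 (mod 97). The other root is 97 − 14 = 83.

14, 83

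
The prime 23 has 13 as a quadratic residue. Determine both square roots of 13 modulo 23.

Since 23 ≡ 3 (mod 4), a square root of 13 is 13^((23+1)/4) = 13^6 mod 23.
Repeated squaring: 13^2≡8, 13^4≡18 (mod 23).
13^6 = 13^(4+2) ≡ 6 (mod 23).
Check: 6² = 36 ≡ 13 (mod 23). The two roots are 6 and 17.

6, 17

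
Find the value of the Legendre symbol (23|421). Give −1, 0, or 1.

-1

Reciprocity: 23 ≡ 3 and 421 ≡ 1 (mod 4), so (23/421) = +(421/23).
Reduce top mod 23: now compute (7/23).
Reciprocity: 7 ≡ 3 and 23 ≡ 3 (mod 4), so (7/23) = −(23/7).
Reduce top mod 7: now compute (2/7).
Pull out 2: since 7 ≡ 7 (mod 8), (2/7) = +1.
Reached (1/7) = 1. Collecting the sign flips along the way, the symbol is -1.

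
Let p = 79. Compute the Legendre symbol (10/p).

1

Euler's criterion: (10/79) ≡ 10^39 (mod 79).
10^2 ≡ 21 (mod 79)
10^4 ≡ 46 (mod 79)
10^8 ≡ 62 (mod 79)
10^16 ≡ 52 (mod 79)
10^32 ≡ 18 (mod 79)
10^39 = 10^(32+4+2+1) ≡ 1 (mod 79).
Result is 1, so (10/79) = 1.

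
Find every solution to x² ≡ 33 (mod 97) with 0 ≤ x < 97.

18, 79

97 ≡ 1 (mod 4), so we find a root by search.
Trying successive values, 18² = 324 ≡ 33 (mod 97). The other root is 97 − 18 = 79.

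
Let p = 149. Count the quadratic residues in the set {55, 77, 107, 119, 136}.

(55/149) = -1 → non-residue.
(77/149) = -1 → non-residue.
(107/149) = +1 → QR.
(119/149) = +1 → QR.
(136/149) = -1 → non-residue.
Total quadratic residues among the 5: 2.

2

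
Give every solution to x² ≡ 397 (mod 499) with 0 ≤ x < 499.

233, 266

Since 499 ≡ 3 (mod 4), a square root of 397 is 397^((499+1)/4) = 397^125 mod 499.
Repeated squaring: 397^2≡424, 397^4≡136, 397^8≡33, 397^16≡91, 397^32≡297, 397^64≡385 (mod 499).
397^125 = 397^(64+32+16+8+4+1) ≡ 233 (mod 499).
Check: 233² = 54289 ≡ 397 (mod 499). The two roots are 233 and 266.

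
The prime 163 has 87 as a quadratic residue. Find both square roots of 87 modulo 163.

Since 163 ≡ 3 (mod 4), a square root of 87 is 87^((163+1)/4) = 87^41 mod 163.
Repeated squaring: 87^2≡71, 87^4≡151, 87^8≡144, 87^16≡35, 87^32≡84 (mod 163).
87^41 = 87^(32+8+1) ≡ 24 (mod 163).
Check: 24² = 576 ≡ 87 (mod 163). The two roots are 24 and 139.

24, 139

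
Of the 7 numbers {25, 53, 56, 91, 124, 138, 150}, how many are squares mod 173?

5

(25/173) = +1 → QR.
(53/173) = -1 → non-residue.
(56/173) = +1 → QR.
(91/173) = -1 → non-residue.
(124/173) = +1 → QR.
(138/173) = +1 → QR.
(150/173) = +1 → QR.
Total quadratic residues among the 7: 5.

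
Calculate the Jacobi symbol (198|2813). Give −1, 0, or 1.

1

Pull out 2: since 2813 ≡ 5 (mod 8), (2/2813) = -1.
Reciprocity: 99 ≡ 3 and 2813 ≡ 1 (mod 4), so (99/2813) = +(2813/99).
Reduce top mod 99: now compute (41/99).
Reciprocity: 41 ≡ 1 and 99 ≡ 3 (mod 4), so (41/99) = +(99/41).
Reduce top mod 41: now compute (17/41).
Reciprocity: 17 ≡ 1 and 41 ≡ 1 (mod 4), so (17/41) = +(41/17).
Reduce top mod 17: now compute (7/17).
Reciprocity: 7 ≡ 3 and 17 ≡ 1 (mod 4), so (7/17) = +(17/7).
Reduce top mod 7: now compute (3/7).
Reciprocity: 3 ≡ 3 and 7 ≡ 3 (mod 4), so (3/7) = −(7/3).
Reduce top mod 3: now compute (1/3).
Reached (1/3) = 1. Collecting the sign flips along the way, the symbol is +1.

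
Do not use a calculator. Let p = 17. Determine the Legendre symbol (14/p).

Pull out 2: since 17 ≡ 1 (mod 8), (2/17) = +1.
Reciprocity: 7 ≡ 3 and 17 ≡ 1 (mod 4), so (7/17) = +(17/7).
Reduce top mod 7: now compute (3/7).
Reciprocity: 3 ≡ 3 and 7 ≡ 3 (mod 4), so (3/7) = −(7/3).
Reduce top mod 3: now compute (1/3).
Reached (1/3) = 1. Collecting the sign flips along the way, the symbol is -1.

-1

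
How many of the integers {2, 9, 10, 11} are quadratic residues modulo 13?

2

(2/13) = -1 → non-residue.
(9/13) = +1 → QR.
(10/13) = +1 → QR.
(11/13) = -1 → non-residue.
Total quadratic residues among the 4: 2.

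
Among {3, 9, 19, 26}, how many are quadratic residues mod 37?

3

(3/37) = +1 → QR.
(9/37) = +1 → QR.
(19/37) = -1 → non-residue.
(26/37) = +1 → QR.
Total quadratic residues among the 4: 3.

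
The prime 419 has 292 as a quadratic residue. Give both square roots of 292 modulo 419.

Since 419 ≡ 3 (mod 4), a square root of 292 is 292^((419+1)/4) = 292^105 mod 419.
Repeated squaring: 292^2≡207, 292^4≡111, 292^8≡170, 292^16≡408, 292^32≡121, 292^64≡395 (mod 419).
292^105 = 292^(64+32+8+1) ≡ 295 (mod 419).
Check: 295² = 87025 ≡ 292 (mod 419). The two roots are 124 and 295.

124, 295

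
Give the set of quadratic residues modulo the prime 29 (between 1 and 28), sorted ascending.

1,4,5,6,7,9,13,16,20,22,23,24,25,28

Square k = 1,…,14 (k and 29−k give the same square):
1²=1, 2²=4, 3²=9, 4²=16, 5²=25, 6²≡7, 7²≡20, 8²≡6, 9²≡23, 10²≡13, 11²≡5, 12²≡28, 13²≡24, 14²≡22 (mod 29).
So the quadratic residues mod 29 are {1, 4, 5, 6, 7, 9, 13, 16, 20, 22, 23, 24, 25, 28}.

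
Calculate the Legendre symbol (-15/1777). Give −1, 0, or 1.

First reduce: -15 ≡ 1762 (mod 1777).
Pull out 2: since 1777 ≡ 1 (mod 8), (2/1777) = +1.
Reciprocity: 881 ≡ 1 and 1777 ≡ 1 (mod 4), so (881/1777) = +(1777/881).
Reduce top mod 881: now compute (15/881).
Reciprocity: 15 ≡ 3 and 881 ≡ 1 (mod 4), so (15/881) = +(881/15).
Reduce top mod 15: now compute (11/15).
Reciprocity: 11 ≡ 3 and 15 ≡ 3 (mod 4), so (11/15) = −(15/11).
Reduce top mod 11: now compute (4/11).
Pull out 2^2: since 11 ≡ 3 (mod 8), (2/11) = -1, so (2/11)^2 = +1.
Reached (1/11) = 1. Collecting the sign flips along the way, the symbol is -1.

-1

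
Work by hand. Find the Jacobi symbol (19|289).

1

Reciprocity: 19 ≡ 3 and 289 ≡ 1 (mod 4), so (19/289) = +(289/19).
Reduce top mod 19: now compute (4/19).
Pull out 2^2: since 19 ≡ 3 (mod 8), (2/19) = -1, so (2/19)^2 = +1.
Reached (1/19) = 1. Collecting the sign flips along the way, the symbol is +1.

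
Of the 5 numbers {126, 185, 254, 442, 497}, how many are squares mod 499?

(126/499) = +1 → QR.
(185/499) = -1 → non-residue.
(254/499) = -1 → non-residue.
(442/499) = -1 → non-residue.
(497/499) = +1 → QR.
Total quadratic residues among the 5: 2.

2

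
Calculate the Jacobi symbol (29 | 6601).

Reciprocity: 29 ≡ 1 and 6601 ≡ 1 (mod 4), so (29/6601) = +(6601/29).
Reduce top mod 29: now compute (18/29).
Pull out 2: since 29 ≡ 5 (mod 8), (2/29) = -1.
Reciprocity: 9 ≡ 1 and 29 ≡ 1 (mod 4), so (9/29) = +(29/9).
Reduce top mod 9: now compute (2/9).
Pull out 2: since 9 ≡ 1 (mod 8), (2/9) = +1.
Reached (1/9) = 1. Collecting the sign flips along the way, the symbol is -1.

-1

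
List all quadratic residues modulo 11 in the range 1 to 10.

Square k = 1,…,5 (k and 11−k give the same square):
1²=1, 2²=4, 3²=9, 4²≡5, 5²≡3 (mod 11).
So the quadratic residues mod 11 are {1, 3, 4, 5, 9}.

1, 3, 4, 5, 9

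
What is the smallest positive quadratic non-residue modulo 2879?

(2/2879) = +1, so 2 is a residue.
(3/2879) = +1, so 3 is a residue.
(4/2879) = +1, so 4 is a residue.
(5/2879) = +1, so 5 is a residue.
(6/2879) = +1, so 6 is a residue.
(7/2879) = −1, so 7 is the smallest positive non-residue mod 2879.

7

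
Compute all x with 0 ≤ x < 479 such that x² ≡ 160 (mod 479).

170, 309

Since 479 ≡ 3 (mod 4), a square root of 160 is 160^((479+1)/4) = 160^120 mod 479.
Repeated squaring: 160^2≡213, 160^4≡343, 160^8≡294, 160^16≡216, 160^32≡193, 160^64≡366 (mod 479).
160^120 = 160^(64+32+16+8) ≡ 309 (mod 479).
Check: 309² = 95481 ≡ 160 (mod 479). The two roots are 170 and 309.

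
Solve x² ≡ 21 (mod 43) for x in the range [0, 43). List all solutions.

Since 43 ≡ 3 (mod 4), a square root of 21 is 21^((43+1)/4) = 21^11 mod 43.
Repeated squaring: 21^2≡11, 21^4≡35, 21^8≡21 (mod 43).
21^11 = 21^(8+2+1) ≡ 35 (mod 43).
Check: 35² = 1225 ≡ 21 (mod 43). The two roots are 8 and 35.

8, 35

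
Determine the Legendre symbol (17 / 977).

1

Reciprocity: 17 ≡ 1 and 977 ≡ 1 (mod 4), so (17/977) = +(977/17).
Reduce top mod 17: now compute (8/17).
Pull out 2^3: since 17 ≡ 1 (mod 8), (2/17) = +1, so (2/17)^3 = +1.
Reached (1/17) = 1. Collecting the sign flips along the way, the symbol is +1.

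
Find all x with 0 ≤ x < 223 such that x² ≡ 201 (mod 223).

76, 147

Since 223 ≡ 3 (mod 4), a square root of 201 is 201^((223+1)/4) = 201^56 mod 223.
Repeated squaring: 201^2≡38, 201^4≡106, 201^8≡86, 201^16≡37, 201^32≡31 (mod 223).
201^56 = 201^(32+16+8) ≡ 76 (mod 223).
Check: 76² = 5776 ≡ 201 (mod 223). The two roots are 76 and 147.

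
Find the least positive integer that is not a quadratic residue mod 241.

7

(2/241) = +1, so 2 is a residue.
(3/241) = +1, so 3 is a residue.
(4/241) = +1, so 4 is a residue.
(5/241) = +1, so 5 is a residue.
(6/241) = +1, so 6 is a residue.
(7/241) = −1, so 7 is the smallest positive non-residue mod 241.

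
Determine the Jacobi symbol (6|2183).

1

Pull out 2: since 2183 ≡ 7 (mod 8), (2/2183) = +1.
Reciprocity: 3 ≡ 3 and 2183 ≡ 3 (mod 4), so (3/2183) = −(2183/3).
Reduce top mod 3: now compute (2/3).
Pull out 2: since 3 ≡ 3 (mod 8), (2/3) = -1.
Reached (1/3) = 1. Collecting the sign flips along the way, the symbol is +1.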